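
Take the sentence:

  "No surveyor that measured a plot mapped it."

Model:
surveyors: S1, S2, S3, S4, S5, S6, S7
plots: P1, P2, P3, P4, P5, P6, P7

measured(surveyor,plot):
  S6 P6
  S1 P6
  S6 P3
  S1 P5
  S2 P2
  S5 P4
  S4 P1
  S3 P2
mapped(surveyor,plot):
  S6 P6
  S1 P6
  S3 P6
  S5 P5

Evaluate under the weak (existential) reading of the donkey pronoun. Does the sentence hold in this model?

"it" takes "a plot" as antecedent — a donkey pronoun bound across the clause boundary.
Truth condition: for no (s,p) with measured(s,p) does mapped(s,p) hold.
Restrictor pairs — does the scope hold? (S1,P5):fails  (S1,P6):holds  (S2,P2):fails  (S3,P2):fails  (S4,P1):fails  (S5,P4):fails  (S6,P3):fails  (S6,P6):holds
Scope holds for 2 pair(s), so the sentence is false.

False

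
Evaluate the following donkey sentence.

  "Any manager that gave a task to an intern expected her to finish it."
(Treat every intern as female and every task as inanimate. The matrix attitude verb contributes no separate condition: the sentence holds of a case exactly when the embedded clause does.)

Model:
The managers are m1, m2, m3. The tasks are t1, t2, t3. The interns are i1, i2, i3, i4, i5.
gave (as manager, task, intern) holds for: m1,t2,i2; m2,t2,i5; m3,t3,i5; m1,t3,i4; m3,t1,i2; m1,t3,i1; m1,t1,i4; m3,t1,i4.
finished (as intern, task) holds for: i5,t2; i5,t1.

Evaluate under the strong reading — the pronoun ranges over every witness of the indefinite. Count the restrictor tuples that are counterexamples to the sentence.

7

"her" takes "an intern" as antecedent and "it" takes "a task"; both are donkey pronouns co-varying with the restrictor.
Strong reading: for every (m,t,i) with gave(m,t,i), finished(i,t).
Restrictor triples: (m1,t1,i4)→finished(i4,t1) ✗  (m1,t2,i2)→finished(i2,t2) ✗  (m1,t3,i1)→finished(i1,t3) ✗  (m1,t3,i4)→finished(i4,t3) ✗  (m2,t2,i5)→finished(i5,t2) ✓  (m3,t1,i2)→finished(i2,t1) ✗  (m3,t1,i4)→finished(i4,t1) ✗  (m3,t3,i5)→finished(i5,t3) ✗
Counterexamples (restrictor triples failing the scope): 7.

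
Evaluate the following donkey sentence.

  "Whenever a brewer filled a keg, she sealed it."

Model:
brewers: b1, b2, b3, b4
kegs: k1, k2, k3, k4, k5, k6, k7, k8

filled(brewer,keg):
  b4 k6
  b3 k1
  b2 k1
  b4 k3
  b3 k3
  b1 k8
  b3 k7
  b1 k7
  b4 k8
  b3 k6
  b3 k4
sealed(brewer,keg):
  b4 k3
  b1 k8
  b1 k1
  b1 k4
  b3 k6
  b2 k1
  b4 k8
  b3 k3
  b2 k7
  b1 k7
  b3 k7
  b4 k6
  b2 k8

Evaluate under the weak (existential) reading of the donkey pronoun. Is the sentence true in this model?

"it" takes "a keg" as antecedent — a donkey pronoun bound across the clause boundary.
Weak reading: every brewer b with some filled-keg has at least one filled-keg k such that sealed(b,k).
Per brewer: b1:✓  b2:✓  b3:✓  b4:✓
Every brewer in the restrictor has a witness.

True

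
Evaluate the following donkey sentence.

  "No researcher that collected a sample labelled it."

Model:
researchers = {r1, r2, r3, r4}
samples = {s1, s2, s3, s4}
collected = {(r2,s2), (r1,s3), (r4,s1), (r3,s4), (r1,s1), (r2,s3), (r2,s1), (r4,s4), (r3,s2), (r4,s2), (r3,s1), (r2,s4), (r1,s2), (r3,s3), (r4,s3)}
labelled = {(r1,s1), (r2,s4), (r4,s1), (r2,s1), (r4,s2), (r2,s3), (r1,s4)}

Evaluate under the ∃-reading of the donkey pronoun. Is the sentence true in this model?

False

"it" takes "a sample" as antecedent — a donkey pronoun bound across the clause boundary.
Truth condition: for no (r,s) with collected(r,s) does labelled(r,s) hold.
Restrictor pairs — does the scope hold? (r1,s1):holds  (r1,s2):fails  (r1,s3):fails  (r2,s1):holds  (r2,s2):fails  (r2,s3):holds  (r2,s4):holds  (r3,s1):fails  (r3,s2):fails  (r3,s3):fails  (r3,s4):fails  (r4,s1):holds  (r4,s2):holds  (r4,s3):fails  (r4,s4):fails
Scope holds for 6 pair(s), so the sentence is false.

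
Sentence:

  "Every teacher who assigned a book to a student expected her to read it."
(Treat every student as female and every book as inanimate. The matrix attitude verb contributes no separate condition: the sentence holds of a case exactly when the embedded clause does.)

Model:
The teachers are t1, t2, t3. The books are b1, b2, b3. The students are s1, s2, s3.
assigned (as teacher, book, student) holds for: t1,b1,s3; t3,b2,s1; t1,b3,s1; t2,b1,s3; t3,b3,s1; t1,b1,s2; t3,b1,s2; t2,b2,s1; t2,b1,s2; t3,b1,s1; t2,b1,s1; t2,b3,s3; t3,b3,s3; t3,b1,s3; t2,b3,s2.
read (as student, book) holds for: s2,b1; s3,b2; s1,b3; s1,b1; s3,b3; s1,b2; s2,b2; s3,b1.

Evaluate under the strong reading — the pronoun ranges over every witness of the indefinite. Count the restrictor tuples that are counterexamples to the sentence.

"her" takes "a student" as antecedent and "it" takes "a book"; both are donkey pronouns co-varying with the restrictor.
Strong reading: for every (t,b,s) with assigned(t,b,s), read(s,b).
Restrictor triples: (t1,b1,s2)→read(s2,b1) ✓  (t1,b1,s3)→read(s3,b1) ✓  (t1,b3,s1)→read(s1,b3) ✓  (t2,b1,s1)→read(s1,b1) ✓  (t2,b1,s2)→read(s2,b1) ✓  (t2,b1,s3)→read(s3,b1) ✓  (t2,b2,s1)→read(s1,b2) ✓  (t2,b3,s2)→read(s2,b3) ✗  (t2,b3,s3)→read(s3,b3) ✓  (t3,b1,s1)→read(s1,b1) ✓  (t3,b1,s2)→read(s2,b1) ✓  (t3,b1,s3)→read(s3,b1) ✓  (t3,b2,s1)→read(s1,b2) ✓  (t3,b3,s1)→read(s1,b3) ✓  (t3,b3,s3)→read(s3,b3) ✓
Counterexamples (restrictor triples failing the scope): 1.

1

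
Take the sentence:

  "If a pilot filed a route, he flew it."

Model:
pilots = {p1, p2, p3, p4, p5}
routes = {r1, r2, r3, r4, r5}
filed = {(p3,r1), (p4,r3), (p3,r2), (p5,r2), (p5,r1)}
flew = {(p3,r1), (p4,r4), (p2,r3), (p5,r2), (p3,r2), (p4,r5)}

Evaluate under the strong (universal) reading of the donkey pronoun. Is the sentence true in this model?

False

"it" takes "a route" as antecedent — a donkey pronoun bound across the clause boundary.
Strong reading: for every (p,r) with filed(p,r), flew(p,r).
Restrictor pairs: (p3,r1) ✓  (p3,r2) ✓  (p4,r3) ✗  (p5,r1) ✗  (p5,r2) ✓
Counterexample: (p4,r3) is in filed but fails the scope.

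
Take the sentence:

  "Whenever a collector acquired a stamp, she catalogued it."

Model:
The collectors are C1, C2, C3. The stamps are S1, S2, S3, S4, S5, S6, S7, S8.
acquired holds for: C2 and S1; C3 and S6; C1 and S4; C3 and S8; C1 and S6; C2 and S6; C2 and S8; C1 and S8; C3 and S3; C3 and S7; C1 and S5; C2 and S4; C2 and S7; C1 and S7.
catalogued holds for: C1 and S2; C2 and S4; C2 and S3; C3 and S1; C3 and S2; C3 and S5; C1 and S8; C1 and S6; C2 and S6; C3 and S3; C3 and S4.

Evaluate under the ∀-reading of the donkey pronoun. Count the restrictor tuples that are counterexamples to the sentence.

"it" takes "a stamp" as antecedent — a donkey pronoun bound across the clause boundary.
Strong reading: for every (c,s) with acquired(c,s), catalogued(c,s).
Restrictor pairs: (C1,S4) ✗  (C1,S5) ✗  (C1,S6) ✓  (C1,S7) ✗  (C1,S8) ✓  (C2,S1) ✗  (C2,S4) ✓  (C2,S6) ✓  (C2,S7) ✗  (C2,S8) ✗  (C3,S3) ✓  (C3,S6) ✗  (C3,S7) ✗  (C3,S8) ✗
Counterexamples (restrictor pairs failing the scope): 9.

9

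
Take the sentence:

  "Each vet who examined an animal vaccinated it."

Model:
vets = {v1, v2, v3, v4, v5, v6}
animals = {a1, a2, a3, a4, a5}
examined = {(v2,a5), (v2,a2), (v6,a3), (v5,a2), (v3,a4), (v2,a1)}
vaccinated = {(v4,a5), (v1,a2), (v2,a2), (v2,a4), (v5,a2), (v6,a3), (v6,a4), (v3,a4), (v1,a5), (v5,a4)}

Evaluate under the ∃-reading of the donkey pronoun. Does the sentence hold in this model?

True

"it" takes "an animal" as antecedent — a donkey pronoun bound across the clause boundary.
Weak reading: every vet v with some examined-animal has at least one examined-animal a such that vaccinated(v,a).
Per vet: v2:✓  v3:✓  v5:✓  v6:✓
Every vet in the restrictor has a witness.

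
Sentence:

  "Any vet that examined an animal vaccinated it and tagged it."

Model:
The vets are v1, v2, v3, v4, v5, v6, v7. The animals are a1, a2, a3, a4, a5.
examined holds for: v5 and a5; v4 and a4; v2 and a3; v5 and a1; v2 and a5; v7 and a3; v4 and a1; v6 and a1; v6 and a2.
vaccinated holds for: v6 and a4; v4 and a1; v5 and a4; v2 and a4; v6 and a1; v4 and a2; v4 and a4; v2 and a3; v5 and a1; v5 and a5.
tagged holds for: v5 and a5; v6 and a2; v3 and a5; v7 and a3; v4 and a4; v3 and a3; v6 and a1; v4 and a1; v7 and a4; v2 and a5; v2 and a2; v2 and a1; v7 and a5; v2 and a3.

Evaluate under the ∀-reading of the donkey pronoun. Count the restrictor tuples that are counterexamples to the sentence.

"it" takes "an animal" as antecedent — a donkey pronoun bound across the clause boundary.
Strong reading: for every (v,a) with examined(v,a), vaccinated(v,a) ∧ tagged(v,a).
Restrictor pairs: (v2,a3) ✓  (v2,a5) ✗  (v4,a1) ✓  (v4,a4) ✓  (v5,a1) ✗  (v5,a5) ✓  (v6,a1) ✓  (v6,a2) ✗  (v7,a3) ✗
Counterexamples (restrictor pairs failing the scope): 4.

4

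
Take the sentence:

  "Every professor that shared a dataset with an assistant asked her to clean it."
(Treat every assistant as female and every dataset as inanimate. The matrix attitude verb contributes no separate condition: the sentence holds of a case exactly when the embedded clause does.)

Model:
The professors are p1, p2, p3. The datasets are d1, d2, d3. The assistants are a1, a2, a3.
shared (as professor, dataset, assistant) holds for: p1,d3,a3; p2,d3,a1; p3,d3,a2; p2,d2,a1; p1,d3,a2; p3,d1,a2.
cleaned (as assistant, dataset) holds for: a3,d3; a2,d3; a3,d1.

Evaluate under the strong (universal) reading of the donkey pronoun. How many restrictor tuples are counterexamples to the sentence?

3

"her" takes "an assistant" as antecedent and "it" takes "a dataset"; both are donkey pronouns co-varying with the restrictor.
Strong reading: for every (p,d,a) with shared(p,d,a), cleaned(a,d).
Restrictor triples: (p1,d3,a2)→cleaned(a2,d3) ✓  (p1,d3,a3)→cleaned(a3,d3) ✓  (p2,d2,a1)→cleaned(a1,d2) ✗  (p2,d3,a1)→cleaned(a1,d3) ✗  (p3,d1,a2)→cleaned(a2,d1) ✗  (p3,d3,a2)→cleaned(a2,d3) ✓
Counterexamples (restrictor triples failing the scope): 3.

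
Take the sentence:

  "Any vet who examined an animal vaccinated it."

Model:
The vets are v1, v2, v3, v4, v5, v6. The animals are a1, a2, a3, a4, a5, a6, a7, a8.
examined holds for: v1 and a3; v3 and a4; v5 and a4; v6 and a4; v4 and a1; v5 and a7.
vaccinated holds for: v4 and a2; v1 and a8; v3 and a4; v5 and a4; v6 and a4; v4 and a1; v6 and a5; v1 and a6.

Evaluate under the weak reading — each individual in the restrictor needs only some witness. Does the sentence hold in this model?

False

"it" takes "an animal" as antecedent — a donkey pronoun bound across the clause boundary.
Weak reading: every vet v with some examined-animal has at least one examined-animal a such that vaccinated(v,a).
Per vet: v1:✗  v3:✓  v4:✓  v5:✓  v6:✓
v1 has no witness among its examined-animals.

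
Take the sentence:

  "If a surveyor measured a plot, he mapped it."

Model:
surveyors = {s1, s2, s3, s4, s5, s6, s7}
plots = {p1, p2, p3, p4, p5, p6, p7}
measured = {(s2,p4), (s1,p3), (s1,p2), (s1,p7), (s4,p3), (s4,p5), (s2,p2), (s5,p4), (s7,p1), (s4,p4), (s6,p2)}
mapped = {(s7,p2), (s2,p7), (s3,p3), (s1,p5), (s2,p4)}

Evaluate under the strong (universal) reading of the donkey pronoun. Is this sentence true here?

False

"it" takes "a plot" as antecedent — a donkey pronoun bound across the clause boundary.
Strong reading: for every (s,p) with measured(s,p), mapped(s,p).
Restrictor pairs: (s1,p2) ✗  (s1,p3) ✗  (s1,p7) ✗  (s2,p2) ✗  (s2,p4) ✓  (s4,p3) ✗  (s4,p4) ✗  (s4,p5) ✗  (s5,p4) ✗  (s6,p2) ✗  (s7,p1) ✗
Counterexample: (s1,p2) is in measured but fails the scope.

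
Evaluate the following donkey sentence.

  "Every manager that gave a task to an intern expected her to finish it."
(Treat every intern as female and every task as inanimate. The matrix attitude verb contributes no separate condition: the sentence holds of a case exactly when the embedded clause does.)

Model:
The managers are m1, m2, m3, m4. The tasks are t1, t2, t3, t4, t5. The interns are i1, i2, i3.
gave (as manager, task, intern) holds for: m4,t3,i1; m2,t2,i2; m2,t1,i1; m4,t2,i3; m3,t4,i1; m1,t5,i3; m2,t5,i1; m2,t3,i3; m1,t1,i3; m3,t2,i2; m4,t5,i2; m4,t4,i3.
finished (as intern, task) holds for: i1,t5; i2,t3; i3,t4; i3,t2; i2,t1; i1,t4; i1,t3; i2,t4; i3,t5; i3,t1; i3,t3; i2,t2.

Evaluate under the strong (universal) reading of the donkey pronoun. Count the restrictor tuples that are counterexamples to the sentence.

2

"her" takes "an intern" as antecedent and "it" takes "a task"; both are donkey pronouns co-varying with the restrictor.
Strong reading: for every (m,t,i) with gave(m,t,i), finished(i,t).
Restrictor triples: (m1,t1,i3)→finished(i3,t1) ✓  (m1,t5,i3)→finished(i3,t5) ✓  (m2,t1,i1)→finished(i1,t1) ✗  (m2,t2,i2)→finished(i2,t2) ✓  (m2,t3,i3)→finished(i3,t3) ✓  (m2,t5,i1)→finished(i1,t5) ✓  (m3,t2,i2)→finished(i2,t2) ✓  (m3,t4,i1)→finished(i1,t4) ✓  (m4,t2,i3)→finished(i3,t2) ✓  (m4,t3,i1)→finished(i1,t3) ✓  (m4,t4,i3)→finished(i3,t4) ✓  (m4,t5,i2)→finished(i2,t5) ✗
Counterexamples (restrictor triples failing the scope): 2.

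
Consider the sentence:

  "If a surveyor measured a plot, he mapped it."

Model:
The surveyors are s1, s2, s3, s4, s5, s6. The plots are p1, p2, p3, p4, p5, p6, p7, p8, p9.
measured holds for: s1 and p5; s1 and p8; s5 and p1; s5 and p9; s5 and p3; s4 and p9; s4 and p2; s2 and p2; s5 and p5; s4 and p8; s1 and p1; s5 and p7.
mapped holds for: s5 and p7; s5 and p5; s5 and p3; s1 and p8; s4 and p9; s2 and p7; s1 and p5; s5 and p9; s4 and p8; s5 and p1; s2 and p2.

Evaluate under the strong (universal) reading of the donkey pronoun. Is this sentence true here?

"it" takes "a plot" as antecedent — a donkey pronoun bound across the clause boundary.
Strong reading: for every (s,p) with measured(s,p), mapped(s,p).
Restrictor pairs: (s1,p1) ✗  (s1,p5) ✓  (s1,p8) ✓  (s2,p2) ✓  (s4,p2) ✗  (s4,p8) ✓  (s4,p9) ✓  (s5,p1) ✓  (s5,p3) ✓  (s5,p5) ✓  (s5,p7) ✓  (s5,p9) ✓
Counterexample: (s1,p1) is in measured but fails the scope.

False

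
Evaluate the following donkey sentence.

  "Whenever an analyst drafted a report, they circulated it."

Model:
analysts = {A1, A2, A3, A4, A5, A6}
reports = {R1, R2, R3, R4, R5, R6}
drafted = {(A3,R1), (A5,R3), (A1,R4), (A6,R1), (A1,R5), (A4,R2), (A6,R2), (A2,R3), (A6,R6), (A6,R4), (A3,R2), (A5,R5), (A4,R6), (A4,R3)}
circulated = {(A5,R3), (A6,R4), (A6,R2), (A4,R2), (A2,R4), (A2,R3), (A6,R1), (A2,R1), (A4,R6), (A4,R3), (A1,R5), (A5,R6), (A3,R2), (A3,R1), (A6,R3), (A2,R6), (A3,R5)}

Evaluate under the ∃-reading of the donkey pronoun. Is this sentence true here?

True

"it" takes "a report" as antecedent — a donkey pronoun bound across the clause boundary.
Weak reading: every analyst a with some drafted-report has at least one drafted-report r such that circulated(a,r).
Per analyst: A1:✓  A2:✓  A3:✓  A4:✓  A5:✓  A6:✓
Every analyst in the restrictor has a witness.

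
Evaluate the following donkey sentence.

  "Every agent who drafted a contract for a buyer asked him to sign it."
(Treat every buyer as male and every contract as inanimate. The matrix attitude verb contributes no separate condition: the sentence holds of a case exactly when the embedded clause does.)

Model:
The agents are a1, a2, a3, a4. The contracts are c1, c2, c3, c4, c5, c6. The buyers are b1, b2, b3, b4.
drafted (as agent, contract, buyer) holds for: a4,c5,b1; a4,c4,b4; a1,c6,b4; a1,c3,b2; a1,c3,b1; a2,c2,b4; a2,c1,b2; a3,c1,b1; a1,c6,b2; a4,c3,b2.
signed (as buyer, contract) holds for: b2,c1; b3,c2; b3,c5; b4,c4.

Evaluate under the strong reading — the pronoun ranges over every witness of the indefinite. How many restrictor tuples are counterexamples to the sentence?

"him" takes "a buyer" as antecedent and "it" takes "a contract"; both are donkey pronouns co-varying with the restrictor.
Strong reading: for every (a,c,b) with drafted(a,c,b), signed(b,c).
Restrictor triples: (a1,c3,b1)→signed(b1,c3) ✗  (a1,c3,b2)→signed(b2,c3) ✗  (a1,c6,b2)→signed(b2,c6) ✗  (a1,c6,b4)→signed(b4,c6) ✗  (a2,c1,b2)→signed(b2,c1) ✓  (a2,c2,b4)→signed(b4,c2) ✗  (a3,c1,b1)→signed(b1,c1) ✗  (a4,c3,b2)→signed(b2,c3) ✗  (a4,c4,b4)→signed(b4,c4) ✓  (a4,c5,b1)→signed(b1,c5) ✗
Counterexamples (restrictor triples failing the scope): 8.

8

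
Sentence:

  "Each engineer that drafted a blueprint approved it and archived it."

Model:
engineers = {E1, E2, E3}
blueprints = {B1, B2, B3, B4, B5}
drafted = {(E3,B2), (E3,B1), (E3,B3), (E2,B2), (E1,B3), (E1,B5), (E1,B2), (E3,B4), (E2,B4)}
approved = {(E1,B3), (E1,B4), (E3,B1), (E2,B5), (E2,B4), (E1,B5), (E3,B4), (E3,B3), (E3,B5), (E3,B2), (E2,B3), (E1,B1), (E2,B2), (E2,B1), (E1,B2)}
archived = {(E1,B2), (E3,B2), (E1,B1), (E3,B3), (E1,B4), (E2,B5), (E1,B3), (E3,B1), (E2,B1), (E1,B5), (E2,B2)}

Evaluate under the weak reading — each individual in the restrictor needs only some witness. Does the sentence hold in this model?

True

"it" takes "a blueprint" as antecedent — a donkey pronoun bound across the clause boundary.
Weak reading: every engineer e with some drafted-blueprint has at least one drafted-blueprint b such that approved(e,b) ∧ archived(e,b).
Per engineer: E1:✓  E2:✓  E3:✓
Every engineer in the restrictor has a witness.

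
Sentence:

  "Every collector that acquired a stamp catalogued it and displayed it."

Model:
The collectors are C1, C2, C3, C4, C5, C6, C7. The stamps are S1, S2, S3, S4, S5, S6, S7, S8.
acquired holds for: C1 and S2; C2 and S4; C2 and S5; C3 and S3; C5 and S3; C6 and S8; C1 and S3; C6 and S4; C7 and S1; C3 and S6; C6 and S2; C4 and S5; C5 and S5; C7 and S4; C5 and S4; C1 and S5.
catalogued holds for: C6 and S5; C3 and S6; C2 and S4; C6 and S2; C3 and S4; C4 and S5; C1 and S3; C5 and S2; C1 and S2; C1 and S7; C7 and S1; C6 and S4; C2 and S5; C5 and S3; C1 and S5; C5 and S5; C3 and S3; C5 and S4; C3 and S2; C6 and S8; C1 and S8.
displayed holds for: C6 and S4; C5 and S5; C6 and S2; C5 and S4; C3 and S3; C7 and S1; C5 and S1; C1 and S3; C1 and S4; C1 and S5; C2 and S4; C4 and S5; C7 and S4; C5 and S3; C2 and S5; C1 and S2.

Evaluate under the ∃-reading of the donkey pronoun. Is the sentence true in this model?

"it" takes "a stamp" as antecedent — a donkey pronoun bound across the clause boundary.
Weak reading: every collector c with some acquired-stamp has at least one acquired-stamp s such that catalogued(c,s) ∧ displayed(c,s).
Per collector: C1:✓  C2:✓  C3:✓  C4:✓  C5:✓  C6:✓  C7:✓
Every collector in the restrictor has a witness.

True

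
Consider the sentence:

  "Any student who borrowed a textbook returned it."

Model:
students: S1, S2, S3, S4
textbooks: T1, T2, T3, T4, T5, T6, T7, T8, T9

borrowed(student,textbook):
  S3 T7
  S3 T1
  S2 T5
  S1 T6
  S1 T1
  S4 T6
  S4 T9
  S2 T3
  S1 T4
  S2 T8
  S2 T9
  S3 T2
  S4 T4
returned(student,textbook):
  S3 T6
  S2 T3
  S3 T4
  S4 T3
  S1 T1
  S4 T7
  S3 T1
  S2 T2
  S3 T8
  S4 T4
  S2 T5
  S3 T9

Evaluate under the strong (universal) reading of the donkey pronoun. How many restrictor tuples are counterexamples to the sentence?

8

"it" takes "a textbook" as antecedent — a donkey pronoun bound across the clause boundary.
Strong reading: for every (s,t) with borrowed(s,t), returned(s,t).
Restrictor pairs: (S1,T1) ✓  (S1,T4) ✗  (S1,T6) ✗  (S2,T3) ✓  (S2,T5) ✓  (S2,T8) ✗  (S2,T9) ✗  (S3,T1) ✓  (S3,T2) ✗  (S3,T7) ✗  (S4,T4) ✓  (S4,T6) ✗  (S4,T9) ✗
Counterexamples (restrictor pairs failing the scope): 8.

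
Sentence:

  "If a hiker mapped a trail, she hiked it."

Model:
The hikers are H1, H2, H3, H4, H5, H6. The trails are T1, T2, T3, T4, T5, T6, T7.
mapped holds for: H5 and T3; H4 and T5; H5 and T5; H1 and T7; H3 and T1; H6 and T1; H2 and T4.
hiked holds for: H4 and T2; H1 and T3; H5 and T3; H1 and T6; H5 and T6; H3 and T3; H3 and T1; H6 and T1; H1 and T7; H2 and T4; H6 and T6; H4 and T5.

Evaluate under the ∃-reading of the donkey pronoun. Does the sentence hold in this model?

True

"it" takes "a trail" as antecedent — a donkey pronoun bound across the clause boundary.
Weak reading: every hiker h with some mapped-trail has at least one mapped-trail t such that hiked(h,t).
Per hiker: H1:✓  H2:✓  H3:✓  H4:✓  H5:✓  H6:✓
Every hiker in the restrictor has a witness.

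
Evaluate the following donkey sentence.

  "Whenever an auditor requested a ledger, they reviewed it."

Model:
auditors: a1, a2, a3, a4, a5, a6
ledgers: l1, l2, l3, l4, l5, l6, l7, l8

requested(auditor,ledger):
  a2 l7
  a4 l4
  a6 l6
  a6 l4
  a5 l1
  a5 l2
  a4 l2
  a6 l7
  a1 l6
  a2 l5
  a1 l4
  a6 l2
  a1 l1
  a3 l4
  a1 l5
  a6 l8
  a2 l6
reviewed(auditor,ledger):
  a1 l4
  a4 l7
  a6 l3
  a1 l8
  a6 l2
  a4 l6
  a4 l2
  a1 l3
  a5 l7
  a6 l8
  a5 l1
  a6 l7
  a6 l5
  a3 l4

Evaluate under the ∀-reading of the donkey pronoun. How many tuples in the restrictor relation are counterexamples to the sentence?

"it" takes "a ledger" as antecedent — a donkey pronoun bound across the clause boundary.
Strong reading: for every (a,l) with requested(a,l), reviewed(a,l).
Restrictor pairs: (a1,l1) ✗  (a1,l4) ✓  (a1,l5) ✗  (a1,l6) ✗  (a2,l5) ✗  (a2,l6) ✗  (a2,l7) ✗  (a3,l4) ✓  (a4,l2) ✓  (a4,l4) ✗  (a5,l1) ✓  (a5,l2) ✗  (a6,l2) ✓  (a6,l4) ✗  (a6,l6) ✗  (a6,l7) ✓  (a6,l8) ✓
Counterexamples (restrictor pairs failing the scope): 10.

10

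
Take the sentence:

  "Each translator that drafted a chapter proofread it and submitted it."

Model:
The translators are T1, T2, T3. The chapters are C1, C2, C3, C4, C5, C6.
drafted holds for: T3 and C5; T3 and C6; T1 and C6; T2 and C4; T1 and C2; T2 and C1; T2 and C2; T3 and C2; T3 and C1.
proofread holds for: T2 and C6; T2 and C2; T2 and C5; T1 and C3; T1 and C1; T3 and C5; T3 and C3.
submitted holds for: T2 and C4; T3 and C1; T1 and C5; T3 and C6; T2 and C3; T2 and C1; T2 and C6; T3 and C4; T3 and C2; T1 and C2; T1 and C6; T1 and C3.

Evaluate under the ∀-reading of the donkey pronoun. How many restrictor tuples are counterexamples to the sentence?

9

"it" takes "a chapter" as antecedent — a donkey pronoun bound across the clause boundary.
Strong reading: for every (t,c) with drafted(t,c), proofread(t,c) ∧ submitted(t,c).
Restrictor pairs: (T1,C2) ✗  (T1,C6) ✗  (T2,C1) ✗  (T2,C2) ✗  (T2,C4) ✗  (T3,C1) ✗  (T3,C2) ✗  (T3,C5) ✗  (T3,C6) ✗
Counterexamples (restrictor pairs failing the scope): 9.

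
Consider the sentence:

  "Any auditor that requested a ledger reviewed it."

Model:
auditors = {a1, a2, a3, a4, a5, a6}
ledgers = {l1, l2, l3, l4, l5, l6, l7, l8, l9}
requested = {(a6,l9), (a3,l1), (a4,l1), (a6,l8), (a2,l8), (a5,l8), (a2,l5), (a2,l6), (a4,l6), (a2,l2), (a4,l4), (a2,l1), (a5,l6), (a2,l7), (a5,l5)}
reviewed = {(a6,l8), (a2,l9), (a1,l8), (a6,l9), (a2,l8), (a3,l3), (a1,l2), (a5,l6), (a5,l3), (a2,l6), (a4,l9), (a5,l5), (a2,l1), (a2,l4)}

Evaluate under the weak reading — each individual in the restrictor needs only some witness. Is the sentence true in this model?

False

"it" takes "a ledger" as antecedent — a donkey pronoun bound across the clause boundary.
Weak reading: every auditor a with some requested-ledger has at least one requested-ledger l such that reviewed(a,l).
Per auditor: a2:✓  a3:✗  a4:✗  a5:✓  a6:✓
a3 has no witness among its requested-ledgers.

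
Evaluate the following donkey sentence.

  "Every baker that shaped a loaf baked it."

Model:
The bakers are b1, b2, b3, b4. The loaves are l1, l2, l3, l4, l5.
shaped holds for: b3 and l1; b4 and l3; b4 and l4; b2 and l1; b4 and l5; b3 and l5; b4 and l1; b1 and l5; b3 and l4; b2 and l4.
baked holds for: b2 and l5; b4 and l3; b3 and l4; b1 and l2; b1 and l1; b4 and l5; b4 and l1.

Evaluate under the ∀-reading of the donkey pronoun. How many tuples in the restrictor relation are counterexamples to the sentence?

"it" takes "a loaf" as antecedent — a donkey pronoun bound across the clause boundary.
Strong reading: for every (b,l) with shaped(b,l), baked(b,l).
Restrictor pairs: (b1,l5) ✗  (b2,l1) ✗  (b2,l4) ✗  (b3,l1) ✗  (b3,l4) ✓  (b3,l5) ✗  (b4,l1) ✓  (b4,l3) ✓  (b4,l4) ✗  (b4,l5) ✓
Counterexamples (restrictor pairs failing the scope): 6.

6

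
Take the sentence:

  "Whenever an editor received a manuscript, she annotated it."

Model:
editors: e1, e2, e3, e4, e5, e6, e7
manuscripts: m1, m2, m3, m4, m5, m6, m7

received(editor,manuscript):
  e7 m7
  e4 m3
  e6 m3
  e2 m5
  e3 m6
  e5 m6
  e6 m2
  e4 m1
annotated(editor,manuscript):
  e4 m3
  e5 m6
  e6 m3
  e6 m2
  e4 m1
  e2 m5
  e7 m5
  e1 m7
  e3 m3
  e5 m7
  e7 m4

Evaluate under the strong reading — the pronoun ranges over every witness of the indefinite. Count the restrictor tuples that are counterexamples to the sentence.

2

"it" takes "a manuscript" as antecedent — a donkey pronoun bound across the clause boundary.
Strong reading: for every (e,m) with received(e,m), annotated(e,m).
Restrictor pairs: (e2,m5) ✓  (e3,m6) ✗  (e4,m1) ✓  (e4,m3) ✓  (e5,m6) ✓  (e6,m2) ✓  (e6,m3) ✓  (e7,m7) ✗
Counterexamples (restrictor pairs failing the scope): 2.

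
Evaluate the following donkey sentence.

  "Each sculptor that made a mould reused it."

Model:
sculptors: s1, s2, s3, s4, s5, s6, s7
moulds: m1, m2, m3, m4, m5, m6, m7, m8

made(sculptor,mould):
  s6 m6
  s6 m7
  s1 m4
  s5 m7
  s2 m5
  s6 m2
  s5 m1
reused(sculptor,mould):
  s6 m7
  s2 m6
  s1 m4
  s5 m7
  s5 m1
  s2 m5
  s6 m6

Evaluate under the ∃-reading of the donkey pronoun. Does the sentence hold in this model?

"it" takes "a mould" as antecedent — a donkey pronoun bound across the clause boundary.
Weak reading: every sculptor s with some made-mould has at least one made-mould m such that reused(s,m).
Per sculptor: s1:✓  s2:✓  s5:✓  s6:✓
Every sculptor in the restrictor has a witness.

True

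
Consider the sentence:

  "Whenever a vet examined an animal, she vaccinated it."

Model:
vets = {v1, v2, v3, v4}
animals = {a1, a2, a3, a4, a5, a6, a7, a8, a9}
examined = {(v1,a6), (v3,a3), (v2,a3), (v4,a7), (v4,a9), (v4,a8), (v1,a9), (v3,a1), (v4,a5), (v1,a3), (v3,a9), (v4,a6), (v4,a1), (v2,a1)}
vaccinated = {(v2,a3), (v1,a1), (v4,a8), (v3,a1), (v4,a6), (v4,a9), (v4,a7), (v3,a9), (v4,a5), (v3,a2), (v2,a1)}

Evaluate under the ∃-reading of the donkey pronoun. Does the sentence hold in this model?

"it" takes "an animal" as antecedent — a donkey pronoun bound across the clause boundary.
Weak reading: every vet v with some examined-animal has at least one examined-animal a such that vaccinated(v,a).
Per vet: v1:✗  v2:✓  v3:✓  v4:✓
v1 has no witness among its examined-animals.

False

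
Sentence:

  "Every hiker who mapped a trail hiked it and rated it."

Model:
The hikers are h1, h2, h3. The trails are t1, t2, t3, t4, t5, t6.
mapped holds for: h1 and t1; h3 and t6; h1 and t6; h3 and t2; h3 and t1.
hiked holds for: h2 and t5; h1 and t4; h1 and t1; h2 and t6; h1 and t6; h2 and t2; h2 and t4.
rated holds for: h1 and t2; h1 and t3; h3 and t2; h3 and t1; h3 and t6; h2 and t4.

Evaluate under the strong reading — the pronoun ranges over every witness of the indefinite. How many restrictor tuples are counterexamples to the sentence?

"it" takes "a trail" as antecedent — a donkey pronoun bound across the clause boundary.
Strong reading: for every (h,t) with mapped(h,t), hiked(h,t) ∧ rated(h,t).
Restrictor pairs: (h1,t1) ✗  (h1,t6) ✗  (h3,t1) ✗  (h3,t2) ✗  (h3,t6) ✗
Counterexamples (restrictor pairs failing the scope): 5.

5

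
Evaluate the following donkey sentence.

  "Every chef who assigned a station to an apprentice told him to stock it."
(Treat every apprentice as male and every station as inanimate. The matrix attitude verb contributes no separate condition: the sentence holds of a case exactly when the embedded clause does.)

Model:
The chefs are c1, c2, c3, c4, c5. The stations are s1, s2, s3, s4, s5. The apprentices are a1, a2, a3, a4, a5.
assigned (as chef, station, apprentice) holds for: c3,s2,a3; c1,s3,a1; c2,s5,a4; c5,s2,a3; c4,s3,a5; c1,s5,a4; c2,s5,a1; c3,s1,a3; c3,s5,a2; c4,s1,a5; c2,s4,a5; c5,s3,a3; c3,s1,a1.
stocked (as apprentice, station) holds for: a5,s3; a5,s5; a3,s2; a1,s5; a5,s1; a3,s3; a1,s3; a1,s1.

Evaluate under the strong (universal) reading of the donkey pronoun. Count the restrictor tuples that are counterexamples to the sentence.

"him" takes "an apprentice" as antecedent and "it" takes "a station"; both are donkey pronouns co-varying with the restrictor.
Strong reading: for every (c,s,a) with assigned(c,s,a), stocked(a,s).
Restrictor triples: (c1,s3,a1)→stocked(a1,s3) ✓  (c1,s5,a4)→stocked(a4,s5) ✗  (c2,s4,a5)→stocked(a5,s4) ✗  (c2,s5,a1)→stocked(a1,s5) ✓  (c2,s5,a4)→stocked(a4,s5) ✗  (c3,s1,a1)→stocked(a1,s1) ✓  (c3,s1,a3)→stocked(a3,s1) ✗  (c3,s2,a3)→stocked(a3,s2) ✓  (c3,s5,a2)→stocked(a2,s5) ✗  (c4,s1,a5)→stocked(a5,s1) ✓  (c4,s3,a5)→stocked(a5,s3) ✓  (c5,s2,a3)→stocked(a3,s2) ✓  (c5,s3,a3)→stocked(a3,s3) ✓
Counterexamples (restrictor triples failing the scope): 5.

5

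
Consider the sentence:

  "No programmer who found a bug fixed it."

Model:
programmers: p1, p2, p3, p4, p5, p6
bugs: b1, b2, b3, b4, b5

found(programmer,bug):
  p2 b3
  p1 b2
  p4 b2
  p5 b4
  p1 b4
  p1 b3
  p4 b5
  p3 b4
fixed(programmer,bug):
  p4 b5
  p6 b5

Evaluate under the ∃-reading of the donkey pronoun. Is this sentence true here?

"it" takes "a bug" as antecedent — a donkey pronoun bound across the clause boundary.
Truth condition: for no (p,b) with found(p,b) does fixed(p,b) hold.
Restrictor pairs — does the scope hold? (p1,b2):fails  (p1,b3):fails  (p1,b4):fails  (p2,b3):fails  (p3,b4):fails  (p4,b2):fails  (p4,b5):holds  (p5,b4):fails
Scope holds for 1 pair(s), so the sentence is false.

False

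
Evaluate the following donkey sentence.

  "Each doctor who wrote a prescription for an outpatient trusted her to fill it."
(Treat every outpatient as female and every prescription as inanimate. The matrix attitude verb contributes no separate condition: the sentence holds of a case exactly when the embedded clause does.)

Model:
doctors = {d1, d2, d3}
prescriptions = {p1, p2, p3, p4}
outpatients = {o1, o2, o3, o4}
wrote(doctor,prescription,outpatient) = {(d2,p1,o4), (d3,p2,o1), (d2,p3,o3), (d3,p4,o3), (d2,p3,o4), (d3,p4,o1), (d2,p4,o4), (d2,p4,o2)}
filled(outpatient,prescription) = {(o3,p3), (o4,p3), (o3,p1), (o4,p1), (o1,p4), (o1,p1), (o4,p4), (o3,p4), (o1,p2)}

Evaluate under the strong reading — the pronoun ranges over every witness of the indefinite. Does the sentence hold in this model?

"her" takes "an outpatient" as antecedent and "it" takes "a prescription"; both are donkey pronouns co-varying with the restrictor.
Strong reading: for every (d,p,o) with wrote(d,p,o), filled(o,p).
Restrictor triples: (d2,p1,o4)→filled(o4,p1) ✓  (d2,p3,o3)→filled(o3,p3) ✓  (d2,p3,o4)→filled(o4,p3) ✓  (d2,p4,o2)→filled(o2,p4) ✗  (d2,p4,o4)→filled(o4,p4) ✓  (d3,p2,o1)→filled(o1,p2) ✓  (d3,p4,o1)→filled(o1,p4) ✓  (d3,p4,o3)→filled(o3,p4) ✓
Counterexample: (d2,p4,o2) — filled(o2,p4) does not hold.

False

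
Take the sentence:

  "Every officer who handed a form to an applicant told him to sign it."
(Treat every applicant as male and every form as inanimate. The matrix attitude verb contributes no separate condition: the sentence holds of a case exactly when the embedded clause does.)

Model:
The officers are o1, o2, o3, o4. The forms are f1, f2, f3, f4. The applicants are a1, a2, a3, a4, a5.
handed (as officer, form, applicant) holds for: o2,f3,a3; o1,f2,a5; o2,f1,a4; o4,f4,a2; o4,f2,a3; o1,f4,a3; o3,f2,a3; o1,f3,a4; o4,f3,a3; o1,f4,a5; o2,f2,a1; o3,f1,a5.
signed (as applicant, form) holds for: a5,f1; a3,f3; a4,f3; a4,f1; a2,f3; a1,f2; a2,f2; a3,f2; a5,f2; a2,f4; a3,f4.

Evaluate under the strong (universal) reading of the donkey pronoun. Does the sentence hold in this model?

False

"him" takes "an applicant" as antecedent and "it" takes "a form"; both are donkey pronouns co-varying with the restrictor.
Strong reading: for every (o,f,a) with handed(o,f,a), signed(a,f).
Restrictor triples: (o1,f2,a5)→signed(a5,f2) ✓  (o1,f3,a4)→signed(a4,f3) ✓  (o1,f4,a3)→signed(a3,f4) ✓  (o1,f4,a5)→signed(a5,f4) ✗  (o2,f1,a4)→signed(a4,f1) ✓  (o2,f2,a1)→signed(a1,f2) ✓  (o2,f3,a3)→signed(a3,f3) ✓  (o3,f1,a5)→signed(a5,f1) ✓  (o3,f2,a3)→signed(a3,f2) ✓  (o4,f2,a3)→signed(a3,f2) ✓  (o4,f3,a3)→signed(a3,f3) ✓  (o4,f4,a2)→signed(a2,f4) ✓
Counterexample: (o1,f4,a5) — signed(a5,f4) does not hold.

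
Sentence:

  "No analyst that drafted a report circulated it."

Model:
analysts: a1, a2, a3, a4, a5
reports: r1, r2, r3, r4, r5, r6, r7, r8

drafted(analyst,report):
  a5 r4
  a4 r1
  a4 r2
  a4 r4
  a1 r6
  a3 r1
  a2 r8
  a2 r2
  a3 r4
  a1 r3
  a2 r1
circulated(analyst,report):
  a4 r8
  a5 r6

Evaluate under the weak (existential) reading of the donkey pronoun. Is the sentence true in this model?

True

"it" takes "a report" as antecedent — a donkey pronoun bound across the clause boundary.
Truth condition: for no (a,r) with drafted(a,r) does circulated(a,r) hold.
Restrictor pairs — does the scope hold? (a1,r3):fails  (a1,r6):fails  (a2,r1):fails  (a2,r2):fails  (a2,r8):fails  (a3,r1):fails  (a3,r4):fails  (a4,r1):fails  (a4,r2):fails  (a4,r4):fails  (a5,r4):fails
Scope holds for no restrictor pair, so the sentence is true.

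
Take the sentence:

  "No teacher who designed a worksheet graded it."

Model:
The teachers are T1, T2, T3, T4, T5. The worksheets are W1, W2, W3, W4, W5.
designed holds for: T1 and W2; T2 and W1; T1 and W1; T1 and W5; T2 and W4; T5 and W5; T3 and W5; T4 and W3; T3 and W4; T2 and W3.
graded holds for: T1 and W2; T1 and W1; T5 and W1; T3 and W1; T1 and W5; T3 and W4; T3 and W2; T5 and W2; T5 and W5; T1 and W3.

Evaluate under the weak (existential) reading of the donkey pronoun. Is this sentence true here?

"it" takes "a worksheet" as antecedent — a donkey pronoun bound across the clause boundary.
Truth condition: for no (t,w) with designed(t,w) does graded(t,w) hold.
Restrictor pairs — does the scope hold? (T1,W1):holds  (T1,W2):holds  (T1,W5):holds  (T2,W1):fails  (T2,W3):fails  (T2,W4):fails  (T3,W4):holds  (T3,W5):fails  (T4,W3):fails  (T5,W5):holds
Scope holds for 5 pair(s), so the sentence is false.

False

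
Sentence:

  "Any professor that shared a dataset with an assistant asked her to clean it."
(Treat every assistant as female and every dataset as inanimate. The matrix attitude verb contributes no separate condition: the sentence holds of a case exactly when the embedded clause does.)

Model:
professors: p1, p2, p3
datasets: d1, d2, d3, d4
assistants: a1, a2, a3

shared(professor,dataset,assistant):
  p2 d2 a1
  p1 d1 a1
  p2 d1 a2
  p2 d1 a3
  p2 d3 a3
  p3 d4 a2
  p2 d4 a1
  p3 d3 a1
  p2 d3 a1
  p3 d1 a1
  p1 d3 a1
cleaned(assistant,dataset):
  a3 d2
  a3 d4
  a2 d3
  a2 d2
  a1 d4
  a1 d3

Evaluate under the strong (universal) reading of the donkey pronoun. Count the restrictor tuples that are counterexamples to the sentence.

"her" takes "an assistant" as antecedent and "it" takes "a dataset"; both are donkey pronouns co-varying with the restrictor.
Strong reading: for every (p,d,a) with shared(p,d,a), cleaned(a,d).
Restrictor triples: (p1,d1,a1)→cleaned(a1,d1) ✗  (p1,d3,a1)→cleaned(a1,d3) ✓  (p2,d1,a2)→cleaned(a2,d1) ✗  (p2,d1,a3)→cleaned(a3,d1) ✗  (p2,d2,a1)→cleaned(a1,d2) ✗  (p2,d3,a1)→cleaned(a1,d3) ✓  (p2,d3,a3)→cleaned(a3,d3) ✗  (p2,d4,a1)→cleaned(a1,d4) ✓  (p3,d1,a1)→cleaned(a1,d1) ✗  (p3,d3,a1)→cleaned(a1,d3) ✓  (p3,d4,a2)→cleaned(a2,d4) ✗
Counterexamples (restrictor triples failing the scope): 7.

7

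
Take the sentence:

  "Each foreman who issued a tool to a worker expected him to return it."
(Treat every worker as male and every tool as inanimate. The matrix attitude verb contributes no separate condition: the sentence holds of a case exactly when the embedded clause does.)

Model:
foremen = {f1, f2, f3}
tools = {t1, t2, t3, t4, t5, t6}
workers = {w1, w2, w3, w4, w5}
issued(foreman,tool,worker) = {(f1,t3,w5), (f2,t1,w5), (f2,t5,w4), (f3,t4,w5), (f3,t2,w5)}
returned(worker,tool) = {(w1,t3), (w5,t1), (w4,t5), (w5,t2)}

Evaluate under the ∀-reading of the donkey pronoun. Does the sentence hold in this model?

False

"him" takes "a worker" as antecedent and "it" takes "a tool"; both are donkey pronouns co-varying with the restrictor.
Strong reading: for every (f,t,w) with issued(f,t,w), returned(w,t).
Restrictor triples: (f1,t3,w5)→returned(w5,t3) ✗  (f2,t1,w5)→returned(w5,t1) ✓  (f2,t5,w4)→returned(w4,t5) ✓  (f3,t2,w5)→returned(w5,t2) ✓  (f3,t4,w5)→returned(w5,t4) ✗
Counterexample: (f1,t3,w5) — returned(w5,t3) does not hold.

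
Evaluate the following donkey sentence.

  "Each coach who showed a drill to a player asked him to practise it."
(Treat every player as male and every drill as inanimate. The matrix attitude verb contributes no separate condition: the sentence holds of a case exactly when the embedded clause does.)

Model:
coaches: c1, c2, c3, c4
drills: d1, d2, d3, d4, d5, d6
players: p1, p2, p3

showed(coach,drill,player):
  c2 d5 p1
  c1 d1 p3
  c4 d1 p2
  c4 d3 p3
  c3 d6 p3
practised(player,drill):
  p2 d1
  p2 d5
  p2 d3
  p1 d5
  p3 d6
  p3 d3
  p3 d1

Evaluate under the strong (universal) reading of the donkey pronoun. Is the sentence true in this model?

True

"him" takes "a player" as antecedent and "it" takes "a drill"; both are donkey pronouns co-varying with the restrictor.
Strong reading: for every (c,d,p) with showed(c,d,p), practised(p,d).
Restrictor triples: (c1,d1,p3)→practised(p3,d1) ✓  (c2,d5,p1)→practised(p1,d5) ✓  (c3,d6,p3)→practised(p3,d6) ✓  (c4,d1,p2)→practised(p2,d1) ✓  (c4,d3,p3)→practised(p3,d3) ✓
Every restrictor triple satisfies the scope.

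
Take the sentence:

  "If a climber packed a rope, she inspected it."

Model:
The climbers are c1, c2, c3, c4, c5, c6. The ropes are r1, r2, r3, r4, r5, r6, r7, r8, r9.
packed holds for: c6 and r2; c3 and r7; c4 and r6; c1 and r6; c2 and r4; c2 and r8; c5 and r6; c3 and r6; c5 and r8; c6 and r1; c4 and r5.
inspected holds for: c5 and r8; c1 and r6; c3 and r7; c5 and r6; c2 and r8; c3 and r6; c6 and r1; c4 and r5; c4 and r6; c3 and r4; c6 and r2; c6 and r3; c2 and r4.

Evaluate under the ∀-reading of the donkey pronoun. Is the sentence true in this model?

"it" takes "a rope" as antecedent — a donkey pronoun bound across the clause boundary.
Strong reading: for every (c,r) with packed(c,r), inspected(c,r).
Restrictor pairs: (c1,r6) ✓  (c2,r4) ✓  (c2,r8) ✓  (c3,r6) ✓  (c3,r7) ✓  (c4,r5) ✓  (c4,r6) ✓  (c5,r6) ✓  (c5,r8) ✓  (c6,r1) ✓  (c6,r2) ✓
Every restrictor pair satisfies the scope.

True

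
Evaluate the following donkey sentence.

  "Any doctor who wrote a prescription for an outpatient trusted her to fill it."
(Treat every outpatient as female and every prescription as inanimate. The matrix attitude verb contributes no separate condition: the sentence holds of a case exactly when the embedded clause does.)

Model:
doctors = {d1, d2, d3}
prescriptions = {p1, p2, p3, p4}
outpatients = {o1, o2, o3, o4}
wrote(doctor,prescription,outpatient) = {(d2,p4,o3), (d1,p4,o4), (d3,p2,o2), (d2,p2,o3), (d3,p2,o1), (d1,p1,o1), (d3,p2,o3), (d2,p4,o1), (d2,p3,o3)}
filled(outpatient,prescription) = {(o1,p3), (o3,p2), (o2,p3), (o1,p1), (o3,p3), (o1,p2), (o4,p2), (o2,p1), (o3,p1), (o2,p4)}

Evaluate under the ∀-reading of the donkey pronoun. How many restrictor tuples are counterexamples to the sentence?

4

"her" takes "an outpatient" as antecedent and "it" takes "a prescription"; both are donkey pronouns co-varying with the restrictor.
Strong reading: for every (d,p,o) with wrote(d,p,o), filled(o,p).
Restrictor triples: (d1,p1,o1)→filled(o1,p1) ✓  (d1,p4,o4)→filled(o4,p4) ✗  (d2,p2,o3)→filled(o3,p2) ✓  (d2,p3,o3)→filled(o3,p3) ✓  (d2,p4,o1)→filled(o1,p4) ✗  (d2,p4,o3)→filled(o3,p4) ✗  (d3,p2,o1)→filled(o1,p2) ✓  (d3,p2,o2)→filled(o2,p2) ✗  (d3,p2,o3)→filled(o3,p2) ✓
Counterexamples (restrictor triples failing the scope): 4.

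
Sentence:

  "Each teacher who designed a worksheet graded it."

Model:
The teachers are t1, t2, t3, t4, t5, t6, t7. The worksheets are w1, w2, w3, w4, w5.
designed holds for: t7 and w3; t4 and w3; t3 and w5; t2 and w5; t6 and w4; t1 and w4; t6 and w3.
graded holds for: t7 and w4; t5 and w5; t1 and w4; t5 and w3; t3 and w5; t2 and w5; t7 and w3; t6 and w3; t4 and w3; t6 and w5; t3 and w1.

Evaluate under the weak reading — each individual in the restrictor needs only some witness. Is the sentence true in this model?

True

"it" takes "a worksheet" as antecedent — a donkey pronoun bound across the clause boundary.
Weak reading: every teacher t with some designed-worksheet has at least one designed-worksheet w such that graded(t,w).
Per teacher: t1:✓  t2:✓  t3:✓  t4:✓  t6:✓  t7:✓
Every teacher in the restrictor has a witness.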